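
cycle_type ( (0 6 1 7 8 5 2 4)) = 8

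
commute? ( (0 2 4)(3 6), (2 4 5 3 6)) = no: (0 2 4)(3 6) * (2 4 5 3 6) = (0 4)(2 5 3), (2 4 5 3 6) * (0 2 4)(3 6) = (0 2)(4 5 6)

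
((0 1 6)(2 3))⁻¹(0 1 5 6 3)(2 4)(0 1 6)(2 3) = (0 2 1 6 5)(3 4)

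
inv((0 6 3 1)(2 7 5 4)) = (0 1 3 6)(2 4 5 7)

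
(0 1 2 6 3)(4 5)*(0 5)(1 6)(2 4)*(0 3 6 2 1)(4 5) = (0 2)(1 5)(3 4)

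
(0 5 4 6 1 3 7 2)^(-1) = (0 2 7 3 1 6 4 5)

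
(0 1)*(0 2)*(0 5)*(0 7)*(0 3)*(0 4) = (0 1 2 5 7 3 4)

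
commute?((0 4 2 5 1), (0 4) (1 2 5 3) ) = no:(0 4 2 5 1)*(0 4) (1 2 5 3) = (1 4 5 2 3), (0 4) (1 2 5 3)*(0 4 2 5 1) = (0 2 1 5 3) 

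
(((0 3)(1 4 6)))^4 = (1 4 6)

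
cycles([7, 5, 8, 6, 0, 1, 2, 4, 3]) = (0 7 4)(1 5)(2 8 3 6)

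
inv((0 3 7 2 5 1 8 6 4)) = (0 4 6 8 1 5 2 7 3)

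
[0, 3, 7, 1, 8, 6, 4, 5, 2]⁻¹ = [0, 3, 8, 1, 6, 7, 5, 2, 4]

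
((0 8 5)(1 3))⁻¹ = (0 5 8)(1 3)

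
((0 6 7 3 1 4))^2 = (0 7 1)(3 4 6)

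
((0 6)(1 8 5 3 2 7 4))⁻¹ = (0 6)(1 4 7 2 3 5 8)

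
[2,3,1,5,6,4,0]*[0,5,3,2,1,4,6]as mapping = [0→3,1→2,2→5,3→4,4→6,5→1,6→0]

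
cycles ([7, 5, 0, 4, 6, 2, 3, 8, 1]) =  (0 7 8 1 5 2)(3 4 6)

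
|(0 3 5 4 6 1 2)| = 7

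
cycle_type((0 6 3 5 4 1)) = 6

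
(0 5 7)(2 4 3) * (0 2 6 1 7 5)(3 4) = (1 7 2 3 6)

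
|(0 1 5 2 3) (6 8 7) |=15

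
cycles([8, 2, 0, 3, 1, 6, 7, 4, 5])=(0 8 5 6 7 4 1 2)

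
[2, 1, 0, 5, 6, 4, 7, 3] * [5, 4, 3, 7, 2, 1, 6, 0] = [3, 4, 5, 1, 6, 2, 0, 7]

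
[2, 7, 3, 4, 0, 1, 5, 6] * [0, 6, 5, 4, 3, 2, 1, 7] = [5, 7, 4, 3, 0, 6, 2, 1]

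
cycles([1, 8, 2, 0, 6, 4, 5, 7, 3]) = (0 1 8 3)(4 6 5)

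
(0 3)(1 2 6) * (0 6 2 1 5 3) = (3 6 5)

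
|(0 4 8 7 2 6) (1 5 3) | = 6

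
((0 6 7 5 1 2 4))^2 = (0 7 1 4 6 5 2)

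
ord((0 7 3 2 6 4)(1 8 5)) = 6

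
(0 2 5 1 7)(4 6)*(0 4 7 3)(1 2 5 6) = (0 5 2 6 7 4 1 3)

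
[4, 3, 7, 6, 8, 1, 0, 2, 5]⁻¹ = [6, 5, 7, 1, 0, 8, 3, 2, 4]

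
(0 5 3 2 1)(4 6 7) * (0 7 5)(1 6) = (1 7 4)(2 6 5 3)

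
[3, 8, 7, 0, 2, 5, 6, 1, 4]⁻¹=[3, 7, 4, 0, 8, 5, 6, 2, 1]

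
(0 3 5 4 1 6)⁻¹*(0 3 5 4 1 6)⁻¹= (0 1 5)(3 6 4)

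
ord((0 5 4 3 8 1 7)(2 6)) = 14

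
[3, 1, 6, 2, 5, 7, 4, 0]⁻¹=[7, 1, 3, 0, 6, 4, 2, 5]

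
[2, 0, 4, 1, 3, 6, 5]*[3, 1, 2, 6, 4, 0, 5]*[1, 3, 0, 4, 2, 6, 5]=[0, 4, 2, 3, 5, 6, 1]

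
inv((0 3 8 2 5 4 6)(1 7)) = (0 6 4 5 2 8 3)(1 7)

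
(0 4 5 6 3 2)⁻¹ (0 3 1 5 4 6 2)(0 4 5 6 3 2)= (0 4 2 1 6 5 3)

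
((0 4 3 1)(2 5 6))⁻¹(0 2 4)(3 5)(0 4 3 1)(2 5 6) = (1 6)(3 4 5)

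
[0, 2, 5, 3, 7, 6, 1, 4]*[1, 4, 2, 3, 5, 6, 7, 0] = [1, 2, 6, 3, 0, 7, 4, 5]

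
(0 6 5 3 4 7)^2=(0 5 4)(3 7 6)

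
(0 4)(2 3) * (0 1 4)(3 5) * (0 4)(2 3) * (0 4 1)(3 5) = (0 1 4)(2 3 5)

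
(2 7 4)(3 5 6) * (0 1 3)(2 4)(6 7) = (0 1 3 5 7 2 6)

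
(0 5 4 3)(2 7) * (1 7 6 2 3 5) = (0 1 7 3)(2 6)(4 5)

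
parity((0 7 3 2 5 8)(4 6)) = even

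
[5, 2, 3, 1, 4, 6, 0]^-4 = [6, 3, 1, 2, 4, 0, 5]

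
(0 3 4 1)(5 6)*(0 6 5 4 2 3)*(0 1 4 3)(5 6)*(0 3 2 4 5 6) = (0 1 6 2 3 4 5)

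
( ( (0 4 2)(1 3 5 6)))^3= (1 6 5 3)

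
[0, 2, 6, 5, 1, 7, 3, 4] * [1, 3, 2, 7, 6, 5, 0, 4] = [1, 2, 0, 5, 3, 4, 7, 6]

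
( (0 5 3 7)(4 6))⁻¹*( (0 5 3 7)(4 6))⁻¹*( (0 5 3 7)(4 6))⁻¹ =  (0 5 3 7)(4 6)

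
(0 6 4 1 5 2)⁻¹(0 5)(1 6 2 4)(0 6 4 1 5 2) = (0 1 5 4)(2 6)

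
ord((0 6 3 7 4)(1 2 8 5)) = 20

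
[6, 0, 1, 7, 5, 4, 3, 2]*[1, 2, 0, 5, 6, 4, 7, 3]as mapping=[0→7, 1→1, 2→2, 3→3, 4→4, 5→6, 6→5, 7→0]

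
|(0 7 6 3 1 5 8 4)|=8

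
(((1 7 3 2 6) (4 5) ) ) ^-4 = (1 7 3 2 6) 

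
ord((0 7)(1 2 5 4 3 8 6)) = 14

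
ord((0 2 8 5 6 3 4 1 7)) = 9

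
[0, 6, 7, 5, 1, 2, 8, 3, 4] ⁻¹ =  [0, 4, 5, 7, 8, 3, 1, 2, 6] 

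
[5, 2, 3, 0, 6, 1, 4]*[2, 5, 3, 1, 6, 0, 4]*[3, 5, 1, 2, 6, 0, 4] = [3, 2, 5, 1, 6, 0, 4]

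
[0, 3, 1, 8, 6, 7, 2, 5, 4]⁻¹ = [0, 2, 6, 1, 8, 7, 4, 5, 3]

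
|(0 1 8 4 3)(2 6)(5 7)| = 10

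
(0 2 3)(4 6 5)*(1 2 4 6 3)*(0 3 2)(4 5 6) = (0 5 4 2 1)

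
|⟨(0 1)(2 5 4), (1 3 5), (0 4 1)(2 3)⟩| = 720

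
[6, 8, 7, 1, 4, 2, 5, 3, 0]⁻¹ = [8, 3, 5, 7, 4, 6, 0, 2, 1]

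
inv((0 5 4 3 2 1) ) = (0 1 2 3 4 5) 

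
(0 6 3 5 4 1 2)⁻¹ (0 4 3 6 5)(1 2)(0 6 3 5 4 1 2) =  (0 2)(1 5 3 4 6)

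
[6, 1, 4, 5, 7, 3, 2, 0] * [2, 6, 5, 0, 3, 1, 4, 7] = [4, 6, 3, 1, 7, 0, 5, 2]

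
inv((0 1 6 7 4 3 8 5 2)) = (0 2 5 8 3 4 7 6 1)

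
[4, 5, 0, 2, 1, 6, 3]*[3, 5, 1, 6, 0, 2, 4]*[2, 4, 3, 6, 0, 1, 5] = [2, 3, 6, 4, 1, 0, 5]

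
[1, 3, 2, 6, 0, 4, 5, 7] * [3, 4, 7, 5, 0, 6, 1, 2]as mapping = [0→4, 1→5, 2→7, 3→1, 4→3, 5→0, 6→6, 7→2]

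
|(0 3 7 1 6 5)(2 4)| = 6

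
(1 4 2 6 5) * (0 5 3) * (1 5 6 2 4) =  (0 6 3)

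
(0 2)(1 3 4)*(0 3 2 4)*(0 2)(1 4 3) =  (0 3 2 1)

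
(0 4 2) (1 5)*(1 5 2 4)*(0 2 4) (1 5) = (0 5 1 4) 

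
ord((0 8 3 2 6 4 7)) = 7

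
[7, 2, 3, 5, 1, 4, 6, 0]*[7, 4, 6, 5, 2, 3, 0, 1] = [1, 6, 5, 3, 4, 2, 0, 7]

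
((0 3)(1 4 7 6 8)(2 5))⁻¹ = (0 3)(1 8 6 7 4)(2 5)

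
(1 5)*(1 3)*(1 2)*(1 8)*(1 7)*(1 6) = (1 5 3 2 8 7 6)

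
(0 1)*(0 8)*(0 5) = (0 1 8 5) 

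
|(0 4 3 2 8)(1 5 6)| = 15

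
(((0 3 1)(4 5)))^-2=(0 3 1)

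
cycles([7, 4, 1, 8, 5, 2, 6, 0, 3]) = (0 7)(1 4 5 2)(3 8)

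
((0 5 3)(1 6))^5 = (0 3 5)(1 6)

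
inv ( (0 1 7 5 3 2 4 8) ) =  (0 8 4 2 3 5 7 1) 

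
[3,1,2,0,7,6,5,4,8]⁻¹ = [3,1,2,0,7,6,5,4,8]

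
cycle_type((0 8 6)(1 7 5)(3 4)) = 2.3^2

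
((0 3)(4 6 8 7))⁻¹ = (0 3)(4 7 8 6)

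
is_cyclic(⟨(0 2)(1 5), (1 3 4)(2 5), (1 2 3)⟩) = no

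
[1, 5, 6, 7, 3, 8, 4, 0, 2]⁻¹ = [7, 0, 8, 4, 6, 1, 2, 3, 5]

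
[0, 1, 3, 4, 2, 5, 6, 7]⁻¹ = [0, 1, 4, 2, 3, 5, 6, 7]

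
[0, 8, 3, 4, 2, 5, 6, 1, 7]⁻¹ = [0, 7, 4, 2, 3, 5, 6, 8, 1]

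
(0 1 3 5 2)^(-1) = (0 2 5 3 1)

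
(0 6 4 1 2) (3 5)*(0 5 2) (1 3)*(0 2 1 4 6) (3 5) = (1 2 3) (4 5) 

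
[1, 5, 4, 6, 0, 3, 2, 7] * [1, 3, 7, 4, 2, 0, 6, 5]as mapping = [0→3, 1→0, 2→2, 3→6, 4→1, 5→4, 6→7, 7→5]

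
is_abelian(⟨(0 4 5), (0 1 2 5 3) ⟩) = no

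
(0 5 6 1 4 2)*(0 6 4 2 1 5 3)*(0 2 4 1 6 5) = (0 3 2 5 1 4 6)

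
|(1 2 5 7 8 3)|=6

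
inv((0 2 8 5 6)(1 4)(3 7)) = (0 6 5 8 2)(1 4)(3 7)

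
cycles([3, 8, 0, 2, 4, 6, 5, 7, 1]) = (0 3 2)(1 8)(5 6)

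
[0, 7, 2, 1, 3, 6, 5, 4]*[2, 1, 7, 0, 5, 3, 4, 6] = [2, 6, 7, 1, 0, 4, 3, 5]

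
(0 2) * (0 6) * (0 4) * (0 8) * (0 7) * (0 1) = (0 2 6 4 8 7 1)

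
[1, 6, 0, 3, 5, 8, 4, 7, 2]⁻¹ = [2, 0, 8, 3, 6, 4, 1, 7, 5]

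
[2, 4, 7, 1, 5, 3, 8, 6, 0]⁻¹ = [8, 3, 0, 5, 1, 4, 7, 2, 6]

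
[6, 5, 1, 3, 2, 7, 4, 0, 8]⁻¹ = [7, 2, 4, 3, 6, 1, 0, 5, 8]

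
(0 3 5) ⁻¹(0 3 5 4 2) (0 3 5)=(0 4 2 3 5) 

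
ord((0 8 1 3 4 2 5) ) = 7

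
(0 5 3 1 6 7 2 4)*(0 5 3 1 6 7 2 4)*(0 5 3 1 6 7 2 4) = (0 1 2 5 6 4 3 7)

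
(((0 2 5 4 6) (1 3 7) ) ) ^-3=(0 5 6 2 4) 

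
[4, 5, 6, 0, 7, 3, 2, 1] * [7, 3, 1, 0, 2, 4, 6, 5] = [2, 4, 6, 7, 5, 0, 1, 3]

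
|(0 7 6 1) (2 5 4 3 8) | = 20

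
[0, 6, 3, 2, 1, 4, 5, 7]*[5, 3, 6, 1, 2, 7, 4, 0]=[5, 4, 1, 6, 3, 2, 7, 0] 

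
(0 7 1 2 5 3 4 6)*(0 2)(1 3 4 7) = (0 1)(2 5 4 6)(3 7)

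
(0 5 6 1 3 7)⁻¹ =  (0 7 3 1 6 5)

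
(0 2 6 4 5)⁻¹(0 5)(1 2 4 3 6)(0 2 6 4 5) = (0 2)(1 6 5 3 4)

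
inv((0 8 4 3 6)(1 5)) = (0 6 3 4 8)(1 5)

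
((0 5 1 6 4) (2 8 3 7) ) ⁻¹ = (0 4 6 1 5) (2 7 3 8) 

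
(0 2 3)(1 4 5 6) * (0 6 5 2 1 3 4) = (0 1)(2 4)(3 6)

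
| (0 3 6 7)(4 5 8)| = 12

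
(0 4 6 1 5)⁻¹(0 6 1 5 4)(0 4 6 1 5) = (0 6 4 1 5)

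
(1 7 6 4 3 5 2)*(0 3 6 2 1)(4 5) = (0 3 4 6 5 1 7 2)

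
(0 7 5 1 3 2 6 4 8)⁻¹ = (0 8 4 6 2 3 1 5 7)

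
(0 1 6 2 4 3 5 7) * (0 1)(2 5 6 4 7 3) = (1 4 2 7)(3 6 5)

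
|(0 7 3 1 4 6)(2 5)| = 6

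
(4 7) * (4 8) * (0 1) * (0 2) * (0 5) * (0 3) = (0 1 2 5 3)(4 7 8)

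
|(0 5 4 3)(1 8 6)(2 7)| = 12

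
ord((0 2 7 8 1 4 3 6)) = 8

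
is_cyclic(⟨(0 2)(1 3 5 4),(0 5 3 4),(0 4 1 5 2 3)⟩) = no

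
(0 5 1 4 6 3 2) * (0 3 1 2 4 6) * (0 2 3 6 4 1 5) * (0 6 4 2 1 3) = (0 6 5)(1 2 4)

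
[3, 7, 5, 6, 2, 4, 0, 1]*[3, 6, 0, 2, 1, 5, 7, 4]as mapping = [0→2, 1→4, 2→5, 3→7, 4→0, 5→1, 6→3, 7→6]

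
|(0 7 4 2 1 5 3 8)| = 8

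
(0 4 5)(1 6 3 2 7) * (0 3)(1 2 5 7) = (0 4 7 2 1 6)(3 5)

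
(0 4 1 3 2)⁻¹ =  (0 2 3 1 4)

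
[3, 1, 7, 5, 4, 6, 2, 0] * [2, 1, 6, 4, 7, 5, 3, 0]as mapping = [0→4, 1→1, 2→0, 3→5, 4→7, 5→3, 6→6, 7→2]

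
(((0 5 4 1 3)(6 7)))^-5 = (6 7)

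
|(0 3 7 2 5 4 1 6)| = 8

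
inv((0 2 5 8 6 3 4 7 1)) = (0 1 7 4 3 6 8 5 2)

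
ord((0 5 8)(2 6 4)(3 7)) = 6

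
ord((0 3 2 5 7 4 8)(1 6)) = 14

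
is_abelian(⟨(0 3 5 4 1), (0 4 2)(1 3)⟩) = no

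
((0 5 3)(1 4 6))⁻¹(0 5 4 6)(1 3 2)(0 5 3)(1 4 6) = (0 2 4)(1 5 3 6)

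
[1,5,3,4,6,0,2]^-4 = [5,0,2,3,4,1,6]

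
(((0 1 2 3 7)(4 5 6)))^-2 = (0 3 1 7 2)(4 5 6)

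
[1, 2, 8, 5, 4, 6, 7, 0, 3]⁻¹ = [7, 0, 1, 8, 4, 3, 5, 6, 2]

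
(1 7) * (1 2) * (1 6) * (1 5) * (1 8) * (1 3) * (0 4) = (0 4)(1 7 2 6 5 8 3)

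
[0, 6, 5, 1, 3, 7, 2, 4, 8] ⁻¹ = [0, 3, 6, 4, 7, 2, 1, 5, 8] 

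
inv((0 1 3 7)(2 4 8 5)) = (0 7 3 1)(2 5 8 4)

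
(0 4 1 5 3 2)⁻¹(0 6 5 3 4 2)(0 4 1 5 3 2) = (0 4 6 3 2 1)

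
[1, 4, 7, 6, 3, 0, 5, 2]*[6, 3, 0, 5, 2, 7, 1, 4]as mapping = [0→3, 1→2, 2→4, 3→1, 4→5, 5→6, 6→7, 7→0]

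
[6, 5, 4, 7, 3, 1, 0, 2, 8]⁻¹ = [6, 5, 7, 4, 2, 1, 0, 3, 8]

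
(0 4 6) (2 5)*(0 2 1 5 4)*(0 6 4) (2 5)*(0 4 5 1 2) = (0 6 1) (2 4 5) 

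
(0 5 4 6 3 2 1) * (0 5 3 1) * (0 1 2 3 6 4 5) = (0 6 2 1) 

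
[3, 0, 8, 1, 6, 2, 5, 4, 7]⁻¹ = [1, 3, 5, 0, 7, 6, 4, 8, 2]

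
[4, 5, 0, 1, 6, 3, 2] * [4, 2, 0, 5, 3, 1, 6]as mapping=[0→3, 1→1, 2→4, 3→2, 4→6, 5→5, 6→0]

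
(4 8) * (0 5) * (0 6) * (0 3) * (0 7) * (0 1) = (0 5 6 3 7 1)(4 8)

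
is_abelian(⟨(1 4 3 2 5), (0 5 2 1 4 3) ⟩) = no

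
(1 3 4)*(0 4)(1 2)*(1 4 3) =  (0 3)(2 4)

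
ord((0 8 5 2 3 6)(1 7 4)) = 6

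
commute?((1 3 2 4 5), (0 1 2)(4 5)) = no:(1 3 2 4 5)*(0 1 2)(4 5) = (0 1 3)(2 5), (0 1 2)(4 5)*(1 3 2 4 5) = (0 3 2)(1 4)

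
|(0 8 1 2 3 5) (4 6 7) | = 6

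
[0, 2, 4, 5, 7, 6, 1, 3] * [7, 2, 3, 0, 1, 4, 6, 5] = [7, 3, 1, 4, 5, 6, 2, 0]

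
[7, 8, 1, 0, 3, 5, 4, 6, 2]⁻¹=[3, 2, 8, 4, 6, 5, 7, 0, 1]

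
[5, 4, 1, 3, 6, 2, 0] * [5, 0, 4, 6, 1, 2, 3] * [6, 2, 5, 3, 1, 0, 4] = [5, 2, 6, 4, 3, 1, 0]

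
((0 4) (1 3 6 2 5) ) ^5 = (0 4) 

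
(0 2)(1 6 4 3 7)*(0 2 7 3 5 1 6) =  (0 7 6 4 5 1)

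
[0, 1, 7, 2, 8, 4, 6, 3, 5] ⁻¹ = [0, 1, 3, 7, 5, 8, 6, 2, 4] 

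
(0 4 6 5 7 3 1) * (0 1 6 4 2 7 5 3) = (0 2 7) (3 6) 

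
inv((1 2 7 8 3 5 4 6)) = (1 6 4 5 3 8 7 2)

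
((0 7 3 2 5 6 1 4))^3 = (0 2 1 7 5 4 3 6)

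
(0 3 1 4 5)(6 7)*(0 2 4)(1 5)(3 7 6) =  (0 7 3 5 2 4 1)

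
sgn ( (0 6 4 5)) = -1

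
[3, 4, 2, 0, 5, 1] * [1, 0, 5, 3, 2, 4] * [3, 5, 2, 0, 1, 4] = [0, 2, 4, 5, 1, 3]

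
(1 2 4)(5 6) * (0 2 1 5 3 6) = (0 2 4 5)(3 6)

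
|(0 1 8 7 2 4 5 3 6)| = 9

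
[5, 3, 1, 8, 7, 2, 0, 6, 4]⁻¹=[6, 2, 5, 1, 8, 0, 7, 4, 3]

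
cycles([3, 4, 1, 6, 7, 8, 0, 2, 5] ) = (0 3 6)(1 4 7 2)(5 8)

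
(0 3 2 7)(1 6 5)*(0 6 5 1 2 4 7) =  (0 3 4 7 6 1 5 2)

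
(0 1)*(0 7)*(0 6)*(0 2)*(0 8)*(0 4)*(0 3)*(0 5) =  (0 1 7 6 2 8 4 3 5)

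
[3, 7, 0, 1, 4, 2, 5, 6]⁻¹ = [2, 3, 5, 0, 4, 6, 7, 1]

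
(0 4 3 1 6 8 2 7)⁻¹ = (0 7 2 8 6 1 3 4)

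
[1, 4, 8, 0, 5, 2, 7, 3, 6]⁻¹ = [3, 0, 5, 7, 1, 4, 8, 6, 2]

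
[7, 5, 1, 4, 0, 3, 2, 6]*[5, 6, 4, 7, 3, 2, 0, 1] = [1, 2, 6, 3, 5, 7, 4, 0]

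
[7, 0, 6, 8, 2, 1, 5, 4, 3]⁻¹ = [1, 5, 4, 8, 7, 6, 2, 0, 3]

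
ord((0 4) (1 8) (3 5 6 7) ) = 4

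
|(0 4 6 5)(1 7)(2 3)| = 4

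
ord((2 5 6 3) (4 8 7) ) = 12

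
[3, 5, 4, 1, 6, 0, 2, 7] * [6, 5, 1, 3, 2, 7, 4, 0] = [3, 7, 2, 5, 4, 6, 1, 0]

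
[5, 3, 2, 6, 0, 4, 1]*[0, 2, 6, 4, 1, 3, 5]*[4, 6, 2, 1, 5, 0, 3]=[1, 5, 3, 0, 4, 6, 2]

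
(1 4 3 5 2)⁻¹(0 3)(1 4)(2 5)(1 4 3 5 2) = (0 5)(1 2)(3 4)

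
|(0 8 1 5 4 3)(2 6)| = 6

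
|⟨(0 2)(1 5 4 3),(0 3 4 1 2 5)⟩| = 720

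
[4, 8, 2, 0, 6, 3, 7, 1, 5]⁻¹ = [3, 7, 2, 5, 0, 8, 4, 6, 1]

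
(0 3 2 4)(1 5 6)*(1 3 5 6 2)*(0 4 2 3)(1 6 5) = (0 1 5 3 6)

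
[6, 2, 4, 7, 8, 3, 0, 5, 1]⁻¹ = [6, 8, 1, 5, 2, 7, 0, 3, 4]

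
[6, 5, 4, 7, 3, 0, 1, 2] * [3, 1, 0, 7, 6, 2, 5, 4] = [5, 2, 6, 4, 7, 3, 1, 0]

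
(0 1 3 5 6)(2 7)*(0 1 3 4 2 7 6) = (0 3 5)(1 4 2 6)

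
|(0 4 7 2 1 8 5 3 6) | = 9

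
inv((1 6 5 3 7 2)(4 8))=(1 2 7 3 5 6)(4 8)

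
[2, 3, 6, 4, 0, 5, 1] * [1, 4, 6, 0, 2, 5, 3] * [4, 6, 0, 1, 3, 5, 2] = [2, 4, 1, 0, 6, 5, 3]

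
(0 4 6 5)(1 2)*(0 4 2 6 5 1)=(0 2)(1 6)(4 5)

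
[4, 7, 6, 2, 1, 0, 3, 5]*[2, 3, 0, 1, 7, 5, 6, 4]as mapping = [0→7, 1→4, 2→6, 3→0, 4→3, 5→2, 6→1, 7→5]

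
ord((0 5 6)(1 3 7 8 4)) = 15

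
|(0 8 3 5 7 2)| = 6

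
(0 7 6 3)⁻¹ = (0 3 6 7)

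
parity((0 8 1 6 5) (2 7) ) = odd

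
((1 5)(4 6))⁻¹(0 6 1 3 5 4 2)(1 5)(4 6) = (0 4 5 3 1 6 2)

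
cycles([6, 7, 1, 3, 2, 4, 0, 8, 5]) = (0 6)(1 7 8 5 4 2)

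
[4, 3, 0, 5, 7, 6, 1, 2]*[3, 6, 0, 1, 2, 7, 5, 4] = [2, 1, 3, 7, 4, 5, 6, 0]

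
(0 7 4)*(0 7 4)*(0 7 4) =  ()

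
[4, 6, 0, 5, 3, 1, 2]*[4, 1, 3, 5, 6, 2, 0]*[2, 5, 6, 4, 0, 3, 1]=[1, 2, 0, 6, 3, 5, 4]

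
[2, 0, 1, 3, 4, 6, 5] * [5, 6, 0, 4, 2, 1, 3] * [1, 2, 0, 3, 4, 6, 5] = [1, 6, 5, 4, 0, 3, 2]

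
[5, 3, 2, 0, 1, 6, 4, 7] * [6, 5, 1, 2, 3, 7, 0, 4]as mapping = [0→7, 1→2, 2→1, 3→6, 4→5, 5→0, 6→3, 7→4]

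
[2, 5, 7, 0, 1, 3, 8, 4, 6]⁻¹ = [3, 4, 0, 5, 7, 1, 8, 2, 6]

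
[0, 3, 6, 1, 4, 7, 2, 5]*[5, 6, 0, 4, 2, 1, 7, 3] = [5, 4, 7, 6, 2, 3, 0, 1]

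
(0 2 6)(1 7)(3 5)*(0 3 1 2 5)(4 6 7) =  (0 5 1 4 6 3)(2 7)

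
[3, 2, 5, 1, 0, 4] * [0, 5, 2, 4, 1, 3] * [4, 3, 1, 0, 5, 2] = [5, 1, 0, 2, 4, 3]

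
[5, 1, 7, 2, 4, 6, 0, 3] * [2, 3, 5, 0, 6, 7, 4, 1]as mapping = [0→7, 1→3, 2→1, 3→5, 4→6, 5→4, 6→2, 7→0]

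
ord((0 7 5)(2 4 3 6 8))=15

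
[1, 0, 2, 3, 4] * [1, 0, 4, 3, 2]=[0, 1, 4, 3, 2]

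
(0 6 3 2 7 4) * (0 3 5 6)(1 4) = (1 4 3 2 7)(5 6)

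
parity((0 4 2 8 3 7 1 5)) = odd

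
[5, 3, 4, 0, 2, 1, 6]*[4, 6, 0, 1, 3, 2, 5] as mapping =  [0→2, 1→1, 2→3, 3→4, 4→0, 5→6, 6→5] 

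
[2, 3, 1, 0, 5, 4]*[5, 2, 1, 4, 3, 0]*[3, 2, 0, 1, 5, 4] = [2, 5, 0, 4, 3, 1]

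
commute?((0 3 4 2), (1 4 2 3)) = no:(0 3 4 2)*(1 4 2 3) = (0 1 4 3 2), (1 4 2 3)*(0 3 4 2) = (0 3 1 2 4)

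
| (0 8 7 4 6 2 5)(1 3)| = 14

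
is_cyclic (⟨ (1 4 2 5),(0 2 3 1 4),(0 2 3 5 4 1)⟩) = no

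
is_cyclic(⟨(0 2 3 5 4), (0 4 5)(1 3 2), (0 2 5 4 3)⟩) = no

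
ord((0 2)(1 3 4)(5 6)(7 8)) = 6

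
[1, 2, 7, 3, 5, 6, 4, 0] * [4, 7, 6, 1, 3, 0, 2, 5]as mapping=[0→7, 1→6, 2→5, 3→1, 4→0, 5→2, 6→3, 7→4]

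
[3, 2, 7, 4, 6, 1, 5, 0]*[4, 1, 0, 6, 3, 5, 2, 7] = [6, 0, 7, 3, 2, 1, 5, 4]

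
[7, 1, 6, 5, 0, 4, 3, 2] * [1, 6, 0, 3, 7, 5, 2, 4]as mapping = [0→4, 1→6, 2→2, 3→5, 4→1, 5→7, 6→3, 7→0]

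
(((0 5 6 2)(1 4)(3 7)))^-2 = (0 6)(2 5)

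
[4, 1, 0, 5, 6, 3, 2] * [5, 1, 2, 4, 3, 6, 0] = [3, 1, 5, 6, 0, 4, 2]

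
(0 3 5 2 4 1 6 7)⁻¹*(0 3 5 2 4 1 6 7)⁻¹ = (0 6 4 5)(1 2 3 7)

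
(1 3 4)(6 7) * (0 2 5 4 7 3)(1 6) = (0 2 5 4 6 3 7 1)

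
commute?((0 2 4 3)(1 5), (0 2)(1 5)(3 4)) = no:(0 2 4 3)(1 5)*(0 2)(1 5)(3 4) = (2 3), (0 2)(1 5)(3 4)*(0 2 4 3)(1 5) = (0 4)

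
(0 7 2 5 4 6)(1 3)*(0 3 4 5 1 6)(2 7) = (0 2 1 4)(3 6)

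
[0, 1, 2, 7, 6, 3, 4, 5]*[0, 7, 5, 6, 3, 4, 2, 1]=[0, 7, 5, 1, 2, 6, 3, 4]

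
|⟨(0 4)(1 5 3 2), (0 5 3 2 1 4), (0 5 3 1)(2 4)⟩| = 720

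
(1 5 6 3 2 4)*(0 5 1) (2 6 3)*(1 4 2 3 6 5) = (0 1 4) (3 5 6) 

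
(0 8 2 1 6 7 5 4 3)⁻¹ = (0 3 4 5 7 6 1 2 8)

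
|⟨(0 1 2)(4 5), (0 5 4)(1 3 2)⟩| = 720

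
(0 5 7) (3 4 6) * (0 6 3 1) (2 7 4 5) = (0 2 7 6 1) (3 5 4) 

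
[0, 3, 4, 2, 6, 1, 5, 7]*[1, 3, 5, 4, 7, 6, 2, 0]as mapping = [0→1, 1→4, 2→7, 3→5, 4→2, 5→3, 6→6, 7→0]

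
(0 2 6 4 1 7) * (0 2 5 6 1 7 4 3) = (0 5 6 3)(1 4 7 2)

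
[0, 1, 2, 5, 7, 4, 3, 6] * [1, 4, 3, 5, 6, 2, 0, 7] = [1, 4, 3, 2, 7, 6, 5, 0]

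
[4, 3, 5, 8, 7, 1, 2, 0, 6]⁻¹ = [7, 5, 6, 1, 0, 2, 8, 4, 3]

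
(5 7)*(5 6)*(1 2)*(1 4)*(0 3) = (0 3)(1 2 4)(5 7 6)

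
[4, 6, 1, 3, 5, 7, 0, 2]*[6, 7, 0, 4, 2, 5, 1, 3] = [2, 1, 7, 4, 5, 3, 6, 0]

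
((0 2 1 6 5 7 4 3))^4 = (0 5)(1 4)(2 7)(3 6)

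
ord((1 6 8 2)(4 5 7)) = 12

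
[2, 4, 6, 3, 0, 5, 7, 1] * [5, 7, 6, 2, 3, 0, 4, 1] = [6, 3, 4, 2, 5, 0, 1, 7]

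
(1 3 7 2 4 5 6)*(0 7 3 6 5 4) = (0 7 2)(1 6)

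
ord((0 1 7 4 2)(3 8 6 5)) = 20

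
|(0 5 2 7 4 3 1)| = 7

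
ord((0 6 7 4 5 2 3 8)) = 8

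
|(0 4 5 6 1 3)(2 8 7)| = 6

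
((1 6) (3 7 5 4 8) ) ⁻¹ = (1 6) (3 8 4 5 7) 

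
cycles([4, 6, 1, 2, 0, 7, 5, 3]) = (0 4)(1 6 5 7 3 2)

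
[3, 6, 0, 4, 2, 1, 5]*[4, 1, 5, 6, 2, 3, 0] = [6, 0, 4, 2, 5, 1, 3]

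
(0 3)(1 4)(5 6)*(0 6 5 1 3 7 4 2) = (0 7 4 3 6 1 2)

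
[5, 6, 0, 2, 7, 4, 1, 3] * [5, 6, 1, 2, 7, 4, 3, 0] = [4, 3, 5, 1, 0, 7, 6, 2]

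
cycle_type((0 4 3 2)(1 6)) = 2.4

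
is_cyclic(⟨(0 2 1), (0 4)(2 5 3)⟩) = no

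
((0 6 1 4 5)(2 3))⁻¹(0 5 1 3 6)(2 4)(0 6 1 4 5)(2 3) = (0 4 2 1 6)(3 5)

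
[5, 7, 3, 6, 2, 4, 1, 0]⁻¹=[7, 6, 4, 2, 5, 0, 3, 1]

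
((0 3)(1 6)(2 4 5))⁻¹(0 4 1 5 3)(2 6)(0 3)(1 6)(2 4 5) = (0 3 5 6 2)(1 4)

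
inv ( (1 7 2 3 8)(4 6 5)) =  (1 8 3 2 7)(4 5 6)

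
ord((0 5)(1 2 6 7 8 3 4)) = 14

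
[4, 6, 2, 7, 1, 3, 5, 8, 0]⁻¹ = [8, 4, 2, 5, 0, 6, 1, 3, 7]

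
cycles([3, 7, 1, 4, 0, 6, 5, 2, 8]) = (0 3 4)(1 7 2)(5 6)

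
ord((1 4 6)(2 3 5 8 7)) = 15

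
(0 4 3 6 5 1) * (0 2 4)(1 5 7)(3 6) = (1 2 4 6 7)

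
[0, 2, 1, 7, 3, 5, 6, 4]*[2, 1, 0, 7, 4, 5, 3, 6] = [2, 0, 1, 6, 7, 5, 3, 4]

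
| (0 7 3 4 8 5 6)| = 7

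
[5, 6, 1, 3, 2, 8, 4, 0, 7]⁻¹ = [7, 2, 4, 3, 6, 0, 1, 8, 5]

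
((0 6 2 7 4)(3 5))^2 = (0 2 4 6 7)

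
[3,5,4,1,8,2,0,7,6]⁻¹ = [6,3,5,0,2,1,8,7,4]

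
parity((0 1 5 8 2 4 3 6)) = odd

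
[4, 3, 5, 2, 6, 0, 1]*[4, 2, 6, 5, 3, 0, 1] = [3, 5, 0, 6, 1, 4, 2]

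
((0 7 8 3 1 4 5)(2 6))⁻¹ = (0 5 4 1 3 8 7)(2 6)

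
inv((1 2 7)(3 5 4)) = (1 7 2)(3 4 5)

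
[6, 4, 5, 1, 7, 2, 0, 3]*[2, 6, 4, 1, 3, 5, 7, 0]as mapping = [0→7, 1→3, 2→5, 3→6, 4→0, 5→4, 6→2, 7→1]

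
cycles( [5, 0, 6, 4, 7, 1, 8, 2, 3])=(0 5 1)(2 6 8 3 4 7)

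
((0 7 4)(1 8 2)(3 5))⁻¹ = (0 4 7)(1 2 8)(3 5)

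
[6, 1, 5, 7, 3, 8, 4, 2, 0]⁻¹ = [8, 1, 7, 4, 6, 2, 0, 3, 5]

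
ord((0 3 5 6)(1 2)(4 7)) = 4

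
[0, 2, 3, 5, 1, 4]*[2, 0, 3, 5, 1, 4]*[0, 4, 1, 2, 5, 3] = [1, 2, 3, 5, 0, 4]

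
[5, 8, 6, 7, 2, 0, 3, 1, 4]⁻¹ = [5, 7, 4, 6, 8, 0, 2, 3, 1]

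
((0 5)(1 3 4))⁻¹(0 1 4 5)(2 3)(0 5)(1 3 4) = (0 5 3 1)(2 4)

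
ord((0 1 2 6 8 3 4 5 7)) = 9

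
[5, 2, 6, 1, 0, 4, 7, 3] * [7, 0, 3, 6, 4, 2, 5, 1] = [2, 3, 5, 0, 7, 4, 1, 6]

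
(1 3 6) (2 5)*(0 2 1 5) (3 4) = (0 2) (1 4 3 6 5) 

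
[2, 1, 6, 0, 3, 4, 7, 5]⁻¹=[3, 1, 0, 4, 5, 7, 2, 6]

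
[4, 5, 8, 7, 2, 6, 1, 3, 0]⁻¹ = [8, 6, 4, 7, 0, 1, 5, 3, 2]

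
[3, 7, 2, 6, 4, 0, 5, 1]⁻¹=[5, 7, 2, 0, 4, 6, 3, 1]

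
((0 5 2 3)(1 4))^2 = (0 2)(3 5)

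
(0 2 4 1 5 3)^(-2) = (0 5 4)(1 2 3)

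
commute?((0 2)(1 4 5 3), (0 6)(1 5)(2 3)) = no:(0 2)(1 4 5 3) * (0 6)(1 5)(2 3) = (0 3 5 2 6)(1 4), (0 6)(1 5)(2 3) * (0 2)(1 4 5 3) = (0 6 2 1 3)(4 5)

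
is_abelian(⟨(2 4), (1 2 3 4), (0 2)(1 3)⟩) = no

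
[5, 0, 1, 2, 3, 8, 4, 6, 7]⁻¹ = [1, 2, 3, 4, 6, 0, 7, 8, 5]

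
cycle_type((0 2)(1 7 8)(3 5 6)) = 2.3^2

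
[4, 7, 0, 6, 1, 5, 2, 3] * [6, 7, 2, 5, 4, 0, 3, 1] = [4, 1, 6, 3, 7, 0, 2, 5]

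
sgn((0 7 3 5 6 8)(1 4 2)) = -1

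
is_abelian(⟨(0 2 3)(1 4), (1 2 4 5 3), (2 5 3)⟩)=no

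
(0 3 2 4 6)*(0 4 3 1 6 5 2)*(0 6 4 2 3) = (0 1 4 5 3 6 2)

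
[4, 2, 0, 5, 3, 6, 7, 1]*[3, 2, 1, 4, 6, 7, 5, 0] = [6, 1, 3, 7, 4, 5, 0, 2]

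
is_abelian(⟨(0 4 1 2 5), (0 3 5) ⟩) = no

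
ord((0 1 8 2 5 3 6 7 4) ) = 9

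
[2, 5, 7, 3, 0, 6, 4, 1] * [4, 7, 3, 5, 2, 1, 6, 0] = [3, 1, 0, 5, 4, 6, 2, 7]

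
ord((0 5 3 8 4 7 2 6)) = 8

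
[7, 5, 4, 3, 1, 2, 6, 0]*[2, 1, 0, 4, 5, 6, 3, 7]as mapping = [0→7, 1→6, 2→5, 3→4, 4→1, 5→0, 6→3, 7→2]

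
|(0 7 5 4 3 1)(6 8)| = 6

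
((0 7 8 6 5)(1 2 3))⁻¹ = (0 5 6 8 7)(1 3 2)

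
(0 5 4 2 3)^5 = ()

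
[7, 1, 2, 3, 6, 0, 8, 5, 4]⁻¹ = [5, 1, 2, 3, 8, 7, 4, 0, 6]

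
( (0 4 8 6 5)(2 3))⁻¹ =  (0 5 6 8 4)(2 3)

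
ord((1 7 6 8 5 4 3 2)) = 8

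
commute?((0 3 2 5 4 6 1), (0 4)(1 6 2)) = no:(0 3 2 5 4 6 1) * (0 4)(1 6 2) = (0 3 1 4 2 5), (0 4)(1 6 2) * (0 3 2 5 4 6 1) = (0 6 5 4 3 2)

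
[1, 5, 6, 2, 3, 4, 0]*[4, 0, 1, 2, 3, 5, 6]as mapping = [0→0, 1→5, 2→6, 3→1, 4→2, 5→3, 6→4]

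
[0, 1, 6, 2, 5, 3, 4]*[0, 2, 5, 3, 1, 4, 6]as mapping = [0→0, 1→2, 2→6, 3→5, 4→4, 5→3, 6→1]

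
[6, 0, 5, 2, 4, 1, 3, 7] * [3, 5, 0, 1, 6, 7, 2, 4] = [2, 3, 7, 0, 6, 5, 1, 4] 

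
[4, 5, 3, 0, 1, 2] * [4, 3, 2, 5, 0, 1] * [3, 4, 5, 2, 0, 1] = [3, 4, 1, 0, 2, 5]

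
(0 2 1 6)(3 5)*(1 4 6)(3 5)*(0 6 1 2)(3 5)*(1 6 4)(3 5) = (1 2)(4 6)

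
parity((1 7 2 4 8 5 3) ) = even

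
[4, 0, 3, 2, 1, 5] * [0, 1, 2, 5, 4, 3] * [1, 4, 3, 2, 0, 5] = [0, 1, 5, 3, 4, 2]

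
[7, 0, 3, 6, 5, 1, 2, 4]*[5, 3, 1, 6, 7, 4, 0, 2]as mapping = [0→2, 1→5, 2→6, 3→0, 4→4, 5→3, 6→1, 7→7]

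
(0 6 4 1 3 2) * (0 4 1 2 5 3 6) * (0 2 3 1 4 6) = (0 2 6 4 3 5 1)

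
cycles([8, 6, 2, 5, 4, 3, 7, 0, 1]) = (0 8 1 6 7)(3 5)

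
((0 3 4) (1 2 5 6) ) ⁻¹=(0 4 3) (1 6 5 2) 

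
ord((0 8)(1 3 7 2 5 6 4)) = 14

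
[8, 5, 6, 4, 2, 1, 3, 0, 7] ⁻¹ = [7, 5, 4, 6, 3, 1, 2, 8, 0] 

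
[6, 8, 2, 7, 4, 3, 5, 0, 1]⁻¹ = [7, 8, 2, 5, 4, 6, 0, 3, 1]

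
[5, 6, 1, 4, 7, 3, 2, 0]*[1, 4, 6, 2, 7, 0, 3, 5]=[0, 3, 4, 7, 5, 2, 6, 1]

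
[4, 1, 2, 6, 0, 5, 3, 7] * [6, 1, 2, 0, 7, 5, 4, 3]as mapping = [0→7, 1→1, 2→2, 3→4, 4→6, 5→5, 6→0, 7→3]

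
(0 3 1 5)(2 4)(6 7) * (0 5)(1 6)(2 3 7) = (0 7 1)(2 4 3 6)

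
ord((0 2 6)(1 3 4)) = 3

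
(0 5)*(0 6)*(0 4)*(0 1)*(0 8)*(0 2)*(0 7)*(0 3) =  (0 5 6 4 1 8 2 7 3)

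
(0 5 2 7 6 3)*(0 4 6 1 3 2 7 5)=(1 3 4 6 2 5 7) 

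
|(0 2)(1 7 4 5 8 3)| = 6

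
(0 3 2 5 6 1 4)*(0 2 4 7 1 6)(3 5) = (0 5)(1 7)(2 3 4)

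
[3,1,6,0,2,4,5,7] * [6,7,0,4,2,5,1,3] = [4,7,1,6,0,2,5,3]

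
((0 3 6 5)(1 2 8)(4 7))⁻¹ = (0 5 6 3)(1 8 2)(4 7)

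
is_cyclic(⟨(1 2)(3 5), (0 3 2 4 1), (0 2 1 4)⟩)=no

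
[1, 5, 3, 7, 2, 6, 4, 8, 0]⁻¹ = [8, 0, 4, 2, 6, 1, 5, 3, 7]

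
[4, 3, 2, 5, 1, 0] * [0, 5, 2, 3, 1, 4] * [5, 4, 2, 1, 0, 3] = [4, 1, 2, 0, 3, 5]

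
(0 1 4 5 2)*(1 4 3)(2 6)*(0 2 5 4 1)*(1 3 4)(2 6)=(0 3)(1 4)(2 6 5)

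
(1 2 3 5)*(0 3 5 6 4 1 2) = (0 3 6 4 1)(2 5)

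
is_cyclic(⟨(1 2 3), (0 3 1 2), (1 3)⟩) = no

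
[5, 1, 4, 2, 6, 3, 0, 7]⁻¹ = [6, 1, 3, 5, 2, 0, 4, 7]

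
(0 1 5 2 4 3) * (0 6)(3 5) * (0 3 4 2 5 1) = (1 4)(3 6)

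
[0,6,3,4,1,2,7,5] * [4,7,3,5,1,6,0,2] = [4,0,5,1,7,3,2,6]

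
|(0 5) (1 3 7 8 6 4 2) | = 14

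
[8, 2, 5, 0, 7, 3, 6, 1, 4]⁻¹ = [3, 7, 1, 5, 8, 2, 6, 4, 0]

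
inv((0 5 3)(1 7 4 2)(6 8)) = (0 3 5)(1 2 4 7)(6 8)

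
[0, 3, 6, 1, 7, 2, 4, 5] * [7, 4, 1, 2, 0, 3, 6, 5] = [7, 2, 6, 4, 5, 1, 0, 3]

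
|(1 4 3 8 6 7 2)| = 7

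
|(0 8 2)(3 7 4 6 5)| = 15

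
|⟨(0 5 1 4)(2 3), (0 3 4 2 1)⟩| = 360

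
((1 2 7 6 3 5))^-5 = (1 2 7 6 3 5)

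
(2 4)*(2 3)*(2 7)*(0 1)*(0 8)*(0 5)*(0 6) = (0 1 8 5 6)(2 4 3 7)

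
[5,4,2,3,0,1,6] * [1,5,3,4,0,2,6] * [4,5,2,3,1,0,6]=[2,4,3,1,5,0,6] 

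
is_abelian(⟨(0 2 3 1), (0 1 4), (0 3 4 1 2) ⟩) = no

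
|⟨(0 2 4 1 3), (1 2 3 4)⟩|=120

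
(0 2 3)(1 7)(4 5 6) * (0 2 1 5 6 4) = (0 1 7 5 4 6)(2 3)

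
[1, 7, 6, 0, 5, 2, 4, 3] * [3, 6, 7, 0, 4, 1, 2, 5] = [6, 5, 2, 3, 1, 7, 4, 0]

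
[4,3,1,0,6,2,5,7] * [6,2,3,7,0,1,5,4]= [0,7,2,6,5,3,1,4]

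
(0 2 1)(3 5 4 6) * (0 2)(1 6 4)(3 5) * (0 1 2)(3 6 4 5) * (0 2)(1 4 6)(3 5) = (0 4 3 1 2 6 5)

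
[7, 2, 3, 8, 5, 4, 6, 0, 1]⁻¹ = [7, 8, 1, 2, 5, 4, 6, 0, 3]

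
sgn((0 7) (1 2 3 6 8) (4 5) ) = 1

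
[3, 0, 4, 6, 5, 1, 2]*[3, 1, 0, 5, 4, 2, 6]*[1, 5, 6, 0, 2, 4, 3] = [4, 0, 2, 3, 6, 5, 1]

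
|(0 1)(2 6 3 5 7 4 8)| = 14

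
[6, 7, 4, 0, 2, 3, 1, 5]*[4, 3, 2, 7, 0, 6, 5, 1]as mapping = [0→5, 1→1, 2→0, 3→4, 4→2, 5→7, 6→3, 7→6]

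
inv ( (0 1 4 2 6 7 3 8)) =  (0 8 3 7 6 2 4 1)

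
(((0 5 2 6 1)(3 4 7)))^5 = (3 7 4)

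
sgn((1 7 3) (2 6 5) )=1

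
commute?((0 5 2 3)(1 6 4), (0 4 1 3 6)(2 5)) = no:(0 5 2 3)(1 6 4)*(0 4 1 3 6)(2 5) = (0 2 6 1)(3 4), (0 4 1 3 6)(2 5)*(0 5 2 3)(1 6 4) = (0 1)(3 4 6 5)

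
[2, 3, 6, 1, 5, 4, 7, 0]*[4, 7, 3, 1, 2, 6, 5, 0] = [3, 1, 5, 7, 6, 2, 0, 4]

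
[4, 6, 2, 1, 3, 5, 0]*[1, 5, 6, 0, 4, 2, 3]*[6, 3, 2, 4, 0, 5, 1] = [0, 4, 1, 5, 6, 2, 3]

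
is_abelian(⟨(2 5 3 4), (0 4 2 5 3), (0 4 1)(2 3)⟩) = no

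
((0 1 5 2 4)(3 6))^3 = (0 2 1 4 5)(3 6)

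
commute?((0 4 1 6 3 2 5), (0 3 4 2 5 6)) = no:(0 4 1 6 3 2 5)*(0 3 4 2 5 6) = (0 2 6 4 1)(3 5), (0 3 4 2 5 6)*(0 4 1 6 3 2 5) = (0 2)(1 6 4 5 3)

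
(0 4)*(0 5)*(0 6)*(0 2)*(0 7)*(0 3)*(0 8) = (0 4 5 6 2 7 3 8)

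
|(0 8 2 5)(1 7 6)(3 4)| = 12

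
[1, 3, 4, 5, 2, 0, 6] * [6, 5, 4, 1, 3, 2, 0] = [5, 1, 3, 2, 4, 6, 0] 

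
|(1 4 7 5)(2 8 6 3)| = 4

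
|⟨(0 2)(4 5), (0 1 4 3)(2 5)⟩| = 24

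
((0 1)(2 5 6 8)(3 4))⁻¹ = (0 1)(2 8 6 5)(3 4)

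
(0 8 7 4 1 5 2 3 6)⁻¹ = (0 6 3 2 5 1 4 7 8)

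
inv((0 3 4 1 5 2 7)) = (0 7 2 5 1 4 3)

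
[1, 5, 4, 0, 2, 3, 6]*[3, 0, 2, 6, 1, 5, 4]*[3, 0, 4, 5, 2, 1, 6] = [3, 1, 0, 5, 4, 6, 2]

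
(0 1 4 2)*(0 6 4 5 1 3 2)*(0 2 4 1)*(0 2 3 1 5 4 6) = (0 1 4 3 6 5 2)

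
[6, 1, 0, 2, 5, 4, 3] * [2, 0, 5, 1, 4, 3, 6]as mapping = [0→6, 1→0, 2→2, 3→5, 4→3, 5→4, 6→1]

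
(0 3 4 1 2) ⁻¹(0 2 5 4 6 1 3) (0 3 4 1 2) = (0 5 1 6 2 4 3) 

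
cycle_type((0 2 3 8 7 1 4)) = 7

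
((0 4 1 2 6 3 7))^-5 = (0 1 6 7 4 2 3)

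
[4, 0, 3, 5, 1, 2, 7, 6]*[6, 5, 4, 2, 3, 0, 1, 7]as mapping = [0→3, 1→6, 2→2, 3→0, 4→5, 5→4, 6→7, 7→1]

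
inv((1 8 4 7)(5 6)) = (1 7 4 8)(5 6)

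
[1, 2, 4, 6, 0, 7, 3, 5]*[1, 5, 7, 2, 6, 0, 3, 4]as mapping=[0→5, 1→7, 2→6, 3→3, 4→1, 5→4, 6→2, 7→0]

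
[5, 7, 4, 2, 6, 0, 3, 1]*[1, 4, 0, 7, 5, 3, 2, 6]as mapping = [0→3, 1→6, 2→5, 3→0, 4→2, 5→1, 6→7, 7→4]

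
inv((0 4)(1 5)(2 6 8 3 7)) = (0 4)(1 5)(2 7 3 8 6)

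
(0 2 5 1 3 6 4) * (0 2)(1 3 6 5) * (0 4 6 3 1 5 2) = (0 4)(1 3 2 5)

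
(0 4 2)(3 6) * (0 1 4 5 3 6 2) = (0 5 3 2 1 4)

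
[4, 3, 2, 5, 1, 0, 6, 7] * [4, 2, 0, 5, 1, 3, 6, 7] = [1, 5, 0, 3, 2, 4, 6, 7]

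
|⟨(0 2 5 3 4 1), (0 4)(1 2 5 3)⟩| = 720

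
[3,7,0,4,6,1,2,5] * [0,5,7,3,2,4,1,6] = [3,6,0,2,1,5,7,4]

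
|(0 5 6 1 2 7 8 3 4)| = 9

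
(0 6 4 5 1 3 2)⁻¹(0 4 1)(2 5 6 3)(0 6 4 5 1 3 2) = (0 1 4 2)(3 6 5)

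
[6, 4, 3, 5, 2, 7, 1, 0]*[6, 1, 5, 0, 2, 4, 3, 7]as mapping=[0→3, 1→2, 2→0, 3→4, 4→5, 5→7, 6→1, 7→6]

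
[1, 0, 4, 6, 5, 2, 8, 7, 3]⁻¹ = [1, 0, 5, 8, 2, 4, 3, 7, 6]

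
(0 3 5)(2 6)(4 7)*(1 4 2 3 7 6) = (0 7 2 1 4 6 3 5)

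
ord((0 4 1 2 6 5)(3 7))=6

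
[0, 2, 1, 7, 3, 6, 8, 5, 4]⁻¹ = [0, 2, 1, 4, 8, 7, 5, 3, 6]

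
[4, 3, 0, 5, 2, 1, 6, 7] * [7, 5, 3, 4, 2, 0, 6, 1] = [2, 4, 7, 0, 3, 5, 6, 1]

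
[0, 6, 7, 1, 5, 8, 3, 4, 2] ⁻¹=[0, 3, 8, 6, 7, 4, 1, 2, 5] 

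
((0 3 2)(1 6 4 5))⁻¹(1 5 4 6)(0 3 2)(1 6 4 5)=(1 5 4 6)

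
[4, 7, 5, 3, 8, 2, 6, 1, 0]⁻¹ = [8, 7, 5, 3, 0, 2, 6, 1, 4]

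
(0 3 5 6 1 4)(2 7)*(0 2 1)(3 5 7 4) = (0 5 6)(1 3 7)(2 4)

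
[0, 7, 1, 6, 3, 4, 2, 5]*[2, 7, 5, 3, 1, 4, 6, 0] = [2, 0, 7, 6, 3, 1, 5, 4]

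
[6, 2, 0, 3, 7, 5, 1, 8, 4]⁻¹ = [2, 6, 1, 3, 8, 5, 0, 4, 7]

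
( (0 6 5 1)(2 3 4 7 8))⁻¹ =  (0 1 5 6)(2 8 7 4 3)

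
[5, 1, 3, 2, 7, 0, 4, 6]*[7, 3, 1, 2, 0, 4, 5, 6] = [4, 3, 2, 1, 6, 7, 0, 5]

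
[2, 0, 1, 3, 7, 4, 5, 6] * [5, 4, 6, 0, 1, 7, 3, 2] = [6, 5, 4, 0, 2, 1, 7, 3]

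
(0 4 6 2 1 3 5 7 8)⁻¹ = (0 8 7 5 3 1 2 6 4)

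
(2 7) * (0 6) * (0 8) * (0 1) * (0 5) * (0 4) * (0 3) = (0 6 8 1 5 4 3)(2 7)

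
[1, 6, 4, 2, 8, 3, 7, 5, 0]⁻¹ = [8, 0, 3, 5, 2, 7, 1, 6, 4]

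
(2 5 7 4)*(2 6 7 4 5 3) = (2 3) (4 6 7 5) 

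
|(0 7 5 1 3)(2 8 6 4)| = 20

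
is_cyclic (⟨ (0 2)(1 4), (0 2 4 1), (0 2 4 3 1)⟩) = no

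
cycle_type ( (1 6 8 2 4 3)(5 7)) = 2.6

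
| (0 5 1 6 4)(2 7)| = 10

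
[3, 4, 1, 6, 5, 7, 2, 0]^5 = [4, 3, 0, 5, 6, 2, 7, 1]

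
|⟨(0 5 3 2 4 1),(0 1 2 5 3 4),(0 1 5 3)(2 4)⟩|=720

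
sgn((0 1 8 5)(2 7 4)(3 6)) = 1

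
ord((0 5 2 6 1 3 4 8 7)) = 9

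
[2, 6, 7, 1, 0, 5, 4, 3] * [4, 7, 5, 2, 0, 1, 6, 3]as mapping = [0→5, 1→6, 2→3, 3→7, 4→4, 5→1, 6→0, 7→2]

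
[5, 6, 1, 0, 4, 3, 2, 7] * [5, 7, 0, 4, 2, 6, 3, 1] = [6, 3, 7, 5, 2, 4, 0, 1]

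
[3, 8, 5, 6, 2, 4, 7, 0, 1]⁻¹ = [7, 8, 4, 0, 5, 2, 3, 6, 1]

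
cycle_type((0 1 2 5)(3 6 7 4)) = 4^2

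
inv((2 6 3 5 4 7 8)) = (2 8 7 4 5 3 6)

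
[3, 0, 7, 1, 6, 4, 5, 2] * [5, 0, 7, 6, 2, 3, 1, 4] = [6, 5, 4, 0, 1, 2, 3, 7]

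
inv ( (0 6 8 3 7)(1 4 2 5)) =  (0 7 3 8 6)(1 5 2 4)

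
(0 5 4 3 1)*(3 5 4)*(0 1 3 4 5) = (0 5 4)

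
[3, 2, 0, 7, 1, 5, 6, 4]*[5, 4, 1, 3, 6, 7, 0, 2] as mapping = [0→3, 1→1, 2→5, 3→2, 4→4, 5→7, 6→0, 7→6] 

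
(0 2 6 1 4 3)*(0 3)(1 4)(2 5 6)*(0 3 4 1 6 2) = (0 5 2)(1 6)(3 4)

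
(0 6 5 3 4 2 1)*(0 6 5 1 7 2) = (0 5 3 4)(1 6)(2 7)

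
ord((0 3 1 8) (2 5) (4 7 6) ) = 12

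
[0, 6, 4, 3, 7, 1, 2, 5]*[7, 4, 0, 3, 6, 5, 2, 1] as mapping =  [0→7, 1→2, 2→6, 3→3, 4→1, 5→4, 6→0, 7→5] 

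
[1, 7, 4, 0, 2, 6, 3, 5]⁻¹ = [3, 0, 4, 6, 2, 7, 5, 1]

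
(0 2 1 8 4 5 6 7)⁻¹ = (0 7 6 5 4 8 1 2)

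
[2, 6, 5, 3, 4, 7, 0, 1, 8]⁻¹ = [6, 7, 0, 3, 4, 2, 1, 5, 8]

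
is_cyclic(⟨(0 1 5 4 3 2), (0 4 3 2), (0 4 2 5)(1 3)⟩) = no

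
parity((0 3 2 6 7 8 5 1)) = odd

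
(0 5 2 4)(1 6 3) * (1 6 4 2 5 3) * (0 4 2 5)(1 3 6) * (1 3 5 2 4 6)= (0 1 4 6 5)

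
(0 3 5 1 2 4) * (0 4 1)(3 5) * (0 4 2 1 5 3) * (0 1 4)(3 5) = (0 5)(1 4 2 3)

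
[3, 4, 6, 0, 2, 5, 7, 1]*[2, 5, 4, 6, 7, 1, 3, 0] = [6, 7, 3, 2, 4, 1, 0, 5]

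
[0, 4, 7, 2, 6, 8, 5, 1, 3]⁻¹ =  [0, 7, 3, 8, 1, 6, 4, 2, 5]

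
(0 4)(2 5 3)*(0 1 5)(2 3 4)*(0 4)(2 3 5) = (0 3 5)(1 2 4)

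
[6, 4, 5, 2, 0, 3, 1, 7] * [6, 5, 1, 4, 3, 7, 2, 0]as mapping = [0→2, 1→3, 2→7, 3→1, 4→6, 5→4, 6→5, 7→0]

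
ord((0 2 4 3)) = 4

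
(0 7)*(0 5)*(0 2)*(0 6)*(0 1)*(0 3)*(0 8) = (0 7 5 2 6 1 3 8)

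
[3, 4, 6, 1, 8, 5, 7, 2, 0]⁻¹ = [8, 3, 7, 0, 1, 5, 2, 6, 4]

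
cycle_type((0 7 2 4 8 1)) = 6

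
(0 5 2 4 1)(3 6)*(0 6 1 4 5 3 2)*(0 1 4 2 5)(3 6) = (0 6 5 1 3 4 2)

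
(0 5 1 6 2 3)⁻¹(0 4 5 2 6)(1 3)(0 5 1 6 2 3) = (0 6)(1 3 2 5 4)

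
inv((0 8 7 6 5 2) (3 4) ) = (0 2 5 6 7 8) (3 4) 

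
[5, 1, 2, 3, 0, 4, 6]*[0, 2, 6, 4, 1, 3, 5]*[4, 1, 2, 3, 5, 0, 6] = [3, 2, 6, 5, 4, 1, 0]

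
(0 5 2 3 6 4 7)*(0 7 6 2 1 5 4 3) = (0 4 6 3 2)(1 5)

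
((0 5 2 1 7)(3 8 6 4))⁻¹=(0 7 1 2 5)(3 4 6 8)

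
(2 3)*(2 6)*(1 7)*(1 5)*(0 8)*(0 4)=(0 8 4)(1 7 5)(2 3 6)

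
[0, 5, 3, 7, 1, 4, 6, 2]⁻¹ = [0, 4, 7, 2, 5, 1, 6, 3]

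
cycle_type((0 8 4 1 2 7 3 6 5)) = 9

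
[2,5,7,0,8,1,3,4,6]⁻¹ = [3,5,0,6,7,1,8,2,4]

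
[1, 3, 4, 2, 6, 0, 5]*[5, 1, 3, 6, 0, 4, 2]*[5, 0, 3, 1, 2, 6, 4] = [0, 4, 5, 1, 3, 6, 2]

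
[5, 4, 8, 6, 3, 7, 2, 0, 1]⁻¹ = [7, 8, 6, 4, 1, 0, 3, 5, 2]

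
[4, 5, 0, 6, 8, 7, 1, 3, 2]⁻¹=[2, 6, 8, 7, 0, 1, 3, 5, 4]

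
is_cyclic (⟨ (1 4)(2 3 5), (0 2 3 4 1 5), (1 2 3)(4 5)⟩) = no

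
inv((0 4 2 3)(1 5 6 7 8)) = (0 3 2 4)(1 8 7 6 5)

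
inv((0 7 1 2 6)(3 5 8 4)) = (0 6 2 1 7)(3 4 8 5)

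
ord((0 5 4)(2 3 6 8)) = 12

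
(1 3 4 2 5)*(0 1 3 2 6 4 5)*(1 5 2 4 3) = (0 5 1 4 6 3 2) 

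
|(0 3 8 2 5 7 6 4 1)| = 9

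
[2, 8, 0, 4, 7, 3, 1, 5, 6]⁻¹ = [2, 6, 0, 5, 3, 7, 8, 4, 1]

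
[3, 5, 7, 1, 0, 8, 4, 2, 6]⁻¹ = [4, 3, 7, 0, 6, 1, 8, 2, 5]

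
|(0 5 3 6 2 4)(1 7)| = 6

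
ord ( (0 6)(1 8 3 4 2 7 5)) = 14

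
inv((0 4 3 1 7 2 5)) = (0 5 2 7 1 3 4)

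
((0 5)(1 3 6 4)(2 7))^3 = (0 5)(1 4 6 3)(2 7)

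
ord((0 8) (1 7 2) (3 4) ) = 6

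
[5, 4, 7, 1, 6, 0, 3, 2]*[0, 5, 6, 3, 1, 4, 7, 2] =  [4, 1, 2, 5, 7, 0, 3, 6]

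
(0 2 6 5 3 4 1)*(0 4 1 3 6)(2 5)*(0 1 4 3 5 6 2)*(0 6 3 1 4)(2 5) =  (0 3)(2 4)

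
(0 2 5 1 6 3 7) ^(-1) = (0 7 3 6 1 5 2) 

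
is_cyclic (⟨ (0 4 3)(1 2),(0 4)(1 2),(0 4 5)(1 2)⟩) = no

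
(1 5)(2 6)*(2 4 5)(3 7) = (1 2 6 4 5)(3 7)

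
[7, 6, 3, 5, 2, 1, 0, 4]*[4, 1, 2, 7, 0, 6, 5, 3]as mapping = [0→3, 1→5, 2→7, 3→6, 4→2, 5→1, 6→4, 7→0]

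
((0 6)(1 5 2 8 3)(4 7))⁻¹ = (0 6)(1 3 8 2 5)(4 7)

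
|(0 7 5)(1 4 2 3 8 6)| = 6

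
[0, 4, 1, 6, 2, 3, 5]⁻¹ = [0, 2, 4, 5, 1, 6, 3]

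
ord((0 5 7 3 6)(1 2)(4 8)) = 10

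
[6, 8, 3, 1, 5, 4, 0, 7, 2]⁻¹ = [6, 3, 8, 2, 5, 4, 0, 7, 1]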